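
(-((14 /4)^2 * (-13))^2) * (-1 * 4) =405769 /4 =101442.25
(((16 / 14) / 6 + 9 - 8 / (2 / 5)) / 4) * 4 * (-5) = 1135 / 21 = 54.05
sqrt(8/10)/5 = 2*sqrt(5)/25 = 0.18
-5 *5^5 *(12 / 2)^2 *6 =-3375000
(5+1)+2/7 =44/7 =6.29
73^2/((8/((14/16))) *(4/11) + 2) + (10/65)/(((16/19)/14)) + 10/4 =10722573/10660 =1005.87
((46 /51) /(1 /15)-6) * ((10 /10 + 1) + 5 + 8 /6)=62.75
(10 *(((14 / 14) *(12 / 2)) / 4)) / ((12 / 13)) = 65 / 4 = 16.25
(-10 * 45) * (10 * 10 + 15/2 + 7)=-51525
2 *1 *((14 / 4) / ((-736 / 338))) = -1183 / 368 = -3.21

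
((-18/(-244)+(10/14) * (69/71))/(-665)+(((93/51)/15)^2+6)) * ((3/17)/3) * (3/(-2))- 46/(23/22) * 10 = -2618074362565927/5943002097900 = -440.53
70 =70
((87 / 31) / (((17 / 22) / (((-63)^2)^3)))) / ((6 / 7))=139614980432697 / 527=264924061542.12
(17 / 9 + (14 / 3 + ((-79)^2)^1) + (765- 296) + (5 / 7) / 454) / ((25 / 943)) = 181156869881 / 715050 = 253348.53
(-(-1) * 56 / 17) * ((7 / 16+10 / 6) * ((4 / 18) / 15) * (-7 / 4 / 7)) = -707 / 27540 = -0.03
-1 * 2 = -2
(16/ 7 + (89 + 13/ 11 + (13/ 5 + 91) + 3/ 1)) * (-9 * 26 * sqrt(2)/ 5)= -17033094 * sqrt(2)/ 1925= -12513.47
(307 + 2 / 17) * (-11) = -57431 / 17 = -3378.29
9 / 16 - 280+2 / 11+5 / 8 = -49039 / 176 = -278.63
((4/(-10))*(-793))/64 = 793/160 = 4.96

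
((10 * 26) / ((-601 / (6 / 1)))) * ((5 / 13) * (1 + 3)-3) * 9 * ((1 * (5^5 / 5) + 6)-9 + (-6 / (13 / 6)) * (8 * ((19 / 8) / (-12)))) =167094360 / 7813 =21386.71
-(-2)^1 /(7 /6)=12 /7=1.71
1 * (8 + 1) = 9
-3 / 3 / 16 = -1 / 16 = -0.06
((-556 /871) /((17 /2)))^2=1236544 /219247249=0.01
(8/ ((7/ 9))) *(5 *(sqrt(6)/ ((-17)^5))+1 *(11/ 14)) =396/ 49 - 360 *sqrt(6)/ 9938999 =8.08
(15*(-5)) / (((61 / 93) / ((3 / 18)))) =-2325 / 122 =-19.06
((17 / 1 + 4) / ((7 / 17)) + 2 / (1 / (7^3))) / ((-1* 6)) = -122.83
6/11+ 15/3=61/11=5.55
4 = 4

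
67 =67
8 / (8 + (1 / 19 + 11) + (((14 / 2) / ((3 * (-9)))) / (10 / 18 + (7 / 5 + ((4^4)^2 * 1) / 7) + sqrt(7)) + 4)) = 5213458835238488784 / 15022975180055088901 - 668644200 * sqrt(7) / 15022975180055088901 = 0.35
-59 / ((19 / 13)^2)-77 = -37768 / 361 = -104.62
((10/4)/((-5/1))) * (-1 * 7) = 7/2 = 3.50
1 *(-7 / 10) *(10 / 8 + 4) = -147 / 40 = -3.68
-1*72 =-72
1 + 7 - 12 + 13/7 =-15/7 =-2.14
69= 69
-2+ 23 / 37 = -51 / 37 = -1.38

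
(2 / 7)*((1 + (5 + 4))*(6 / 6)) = 20 / 7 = 2.86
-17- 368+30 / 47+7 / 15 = -270646 / 705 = -383.90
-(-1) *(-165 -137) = -302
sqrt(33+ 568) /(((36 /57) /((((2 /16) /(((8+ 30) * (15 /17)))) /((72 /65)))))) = 221 * sqrt(601) /41472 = 0.13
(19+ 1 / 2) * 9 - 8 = 335 / 2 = 167.50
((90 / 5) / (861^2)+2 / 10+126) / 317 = 51974849 / 130554865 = 0.40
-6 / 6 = -1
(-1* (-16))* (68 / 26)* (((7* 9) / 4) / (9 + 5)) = 612 / 13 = 47.08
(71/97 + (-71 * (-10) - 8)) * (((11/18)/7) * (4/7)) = 1499630/42777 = 35.06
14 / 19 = 0.74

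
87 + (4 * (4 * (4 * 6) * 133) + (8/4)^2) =51163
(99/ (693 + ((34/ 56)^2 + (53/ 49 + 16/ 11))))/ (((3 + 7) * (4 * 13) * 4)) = 53361/ 780192790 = 0.00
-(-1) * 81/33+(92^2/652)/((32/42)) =19.49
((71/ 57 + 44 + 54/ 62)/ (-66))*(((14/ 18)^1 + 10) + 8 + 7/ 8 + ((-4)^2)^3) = -137199401/ 47709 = -2875.76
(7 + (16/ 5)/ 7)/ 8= 261/ 280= 0.93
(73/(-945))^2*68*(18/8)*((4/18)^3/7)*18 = 1449488/56260575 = 0.03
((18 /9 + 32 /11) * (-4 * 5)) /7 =-1080 /77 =-14.03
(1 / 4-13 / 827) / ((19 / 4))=775 / 15713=0.05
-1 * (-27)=27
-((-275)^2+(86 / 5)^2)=-1898021 / 25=-75920.84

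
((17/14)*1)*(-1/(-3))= 17/42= 0.40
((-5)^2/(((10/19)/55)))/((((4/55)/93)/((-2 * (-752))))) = 5024464500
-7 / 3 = -2.33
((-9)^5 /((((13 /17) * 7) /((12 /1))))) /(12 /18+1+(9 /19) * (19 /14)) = -72275976 /1261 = -57316.40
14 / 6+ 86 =265 / 3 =88.33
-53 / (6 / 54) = -477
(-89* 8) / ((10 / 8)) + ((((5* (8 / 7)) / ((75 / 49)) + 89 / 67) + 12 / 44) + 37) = -5828921 / 11055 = -527.27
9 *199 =1791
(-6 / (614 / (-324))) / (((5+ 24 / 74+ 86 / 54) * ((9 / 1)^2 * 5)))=5994 / 5303425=0.00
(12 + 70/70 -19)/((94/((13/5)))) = -39/235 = -0.17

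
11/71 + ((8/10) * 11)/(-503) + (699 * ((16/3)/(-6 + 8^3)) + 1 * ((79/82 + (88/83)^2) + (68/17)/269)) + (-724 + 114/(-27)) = -718.61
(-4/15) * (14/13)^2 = -784/2535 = -0.31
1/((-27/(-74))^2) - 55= -47.49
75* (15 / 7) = 1125 / 7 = 160.71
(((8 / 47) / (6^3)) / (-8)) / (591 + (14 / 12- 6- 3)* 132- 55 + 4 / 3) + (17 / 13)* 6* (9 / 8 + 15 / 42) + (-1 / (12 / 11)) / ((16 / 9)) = 20397113239 / 1835346240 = 11.11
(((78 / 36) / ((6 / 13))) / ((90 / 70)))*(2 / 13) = 91 / 162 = 0.56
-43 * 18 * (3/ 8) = -1161/ 4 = -290.25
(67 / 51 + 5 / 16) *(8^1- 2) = 1327 / 136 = 9.76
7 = 7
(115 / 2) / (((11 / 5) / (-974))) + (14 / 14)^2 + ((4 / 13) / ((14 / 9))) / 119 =-3032271408 / 119119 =-25455.82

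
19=19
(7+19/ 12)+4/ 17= 1799/ 204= 8.82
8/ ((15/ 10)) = 16/ 3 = 5.33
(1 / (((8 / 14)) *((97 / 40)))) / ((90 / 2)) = 14 / 873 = 0.02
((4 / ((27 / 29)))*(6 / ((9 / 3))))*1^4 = 232 / 27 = 8.59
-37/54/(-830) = 37/44820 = 0.00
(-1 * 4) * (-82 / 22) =164 / 11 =14.91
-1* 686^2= -470596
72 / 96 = 3 / 4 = 0.75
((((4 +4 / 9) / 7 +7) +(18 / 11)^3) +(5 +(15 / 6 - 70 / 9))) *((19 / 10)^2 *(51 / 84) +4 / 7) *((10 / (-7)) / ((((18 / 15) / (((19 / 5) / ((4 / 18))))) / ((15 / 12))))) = -96466749669 / 116872448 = -825.40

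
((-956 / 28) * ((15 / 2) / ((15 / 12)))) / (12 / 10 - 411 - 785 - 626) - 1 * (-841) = 26801209 / 31864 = 841.11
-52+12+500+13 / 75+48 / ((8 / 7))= 37663 / 75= 502.17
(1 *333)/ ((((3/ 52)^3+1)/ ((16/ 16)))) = 46822464/ 140635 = 332.94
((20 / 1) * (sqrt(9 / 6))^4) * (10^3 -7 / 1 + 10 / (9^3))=3619535 / 81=44685.62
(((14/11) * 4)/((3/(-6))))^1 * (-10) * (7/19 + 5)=114240/209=546.60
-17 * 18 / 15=-102 / 5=-20.40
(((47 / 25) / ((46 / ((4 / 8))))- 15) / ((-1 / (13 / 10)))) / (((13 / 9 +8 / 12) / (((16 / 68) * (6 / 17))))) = 12093003 / 15786625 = 0.77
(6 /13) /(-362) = -3 /2353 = -0.00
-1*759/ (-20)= 759/ 20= 37.95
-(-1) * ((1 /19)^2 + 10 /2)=1806 /361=5.00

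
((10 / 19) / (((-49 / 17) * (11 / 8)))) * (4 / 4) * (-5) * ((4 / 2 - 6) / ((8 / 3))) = -10200 / 10241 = -1.00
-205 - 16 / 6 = -623 / 3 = -207.67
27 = 27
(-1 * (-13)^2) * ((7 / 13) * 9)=-819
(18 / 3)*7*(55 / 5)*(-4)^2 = 7392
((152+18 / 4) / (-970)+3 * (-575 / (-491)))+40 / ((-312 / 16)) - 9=-286024877 / 37149060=-7.70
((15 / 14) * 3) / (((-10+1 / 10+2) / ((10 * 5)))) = -11250 / 553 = -20.34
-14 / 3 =-4.67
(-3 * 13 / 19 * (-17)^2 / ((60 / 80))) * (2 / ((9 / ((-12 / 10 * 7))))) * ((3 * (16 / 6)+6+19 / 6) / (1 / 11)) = 238374136 / 855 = 278800.16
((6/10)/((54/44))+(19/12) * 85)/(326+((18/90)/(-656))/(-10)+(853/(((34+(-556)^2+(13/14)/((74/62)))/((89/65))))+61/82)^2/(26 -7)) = 134636544737913047338875017080/324977839983261209100800586339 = 0.41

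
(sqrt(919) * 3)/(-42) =-sqrt(919)/14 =-2.17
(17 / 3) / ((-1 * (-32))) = 17 / 96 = 0.18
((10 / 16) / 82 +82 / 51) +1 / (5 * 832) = 1.62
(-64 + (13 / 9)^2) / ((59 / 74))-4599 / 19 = -492029 / 1539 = -319.71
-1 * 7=-7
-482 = -482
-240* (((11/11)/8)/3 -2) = 470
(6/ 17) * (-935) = -330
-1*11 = -11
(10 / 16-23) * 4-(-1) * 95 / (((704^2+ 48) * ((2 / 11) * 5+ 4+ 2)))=-89.50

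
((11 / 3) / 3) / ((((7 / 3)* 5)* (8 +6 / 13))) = 13 / 1050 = 0.01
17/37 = 0.46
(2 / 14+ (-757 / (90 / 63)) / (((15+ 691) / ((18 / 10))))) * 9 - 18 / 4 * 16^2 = -287346033 / 247100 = -1162.87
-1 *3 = -3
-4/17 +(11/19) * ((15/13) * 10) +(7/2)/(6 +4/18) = 470783/67184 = 7.01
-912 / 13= -70.15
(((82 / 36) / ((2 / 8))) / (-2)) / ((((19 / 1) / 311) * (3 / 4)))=-51004 / 513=-99.42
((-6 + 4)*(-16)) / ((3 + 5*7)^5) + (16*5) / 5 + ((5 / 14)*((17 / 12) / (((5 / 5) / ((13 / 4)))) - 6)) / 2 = 52416541075 / 3327877056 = 15.75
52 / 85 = 0.61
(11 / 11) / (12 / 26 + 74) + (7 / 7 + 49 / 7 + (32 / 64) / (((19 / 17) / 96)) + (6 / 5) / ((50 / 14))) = 117931339 / 2299000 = 51.30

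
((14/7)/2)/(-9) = -1/9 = -0.11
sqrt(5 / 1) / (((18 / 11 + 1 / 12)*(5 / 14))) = 3.64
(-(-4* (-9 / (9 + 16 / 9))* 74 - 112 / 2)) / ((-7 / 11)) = 203984 / 679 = 300.42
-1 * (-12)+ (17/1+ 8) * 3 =87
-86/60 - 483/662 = -2.16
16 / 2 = 8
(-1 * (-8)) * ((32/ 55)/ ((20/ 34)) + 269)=593976/ 275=2159.91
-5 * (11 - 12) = 5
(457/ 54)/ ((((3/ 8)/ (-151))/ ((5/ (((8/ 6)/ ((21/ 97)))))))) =-2415245/ 873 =-2766.60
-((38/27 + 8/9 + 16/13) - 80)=26842/351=76.47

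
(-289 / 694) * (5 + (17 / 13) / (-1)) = -6936 / 4511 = -1.54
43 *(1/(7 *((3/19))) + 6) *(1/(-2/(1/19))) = -6235/798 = -7.81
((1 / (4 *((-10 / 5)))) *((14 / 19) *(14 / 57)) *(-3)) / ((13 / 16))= 392 / 4693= 0.08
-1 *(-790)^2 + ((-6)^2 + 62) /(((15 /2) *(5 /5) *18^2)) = -758281451 /1215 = -624099.96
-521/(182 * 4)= -521/728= -0.72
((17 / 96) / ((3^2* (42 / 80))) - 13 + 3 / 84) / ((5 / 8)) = -58636 / 2835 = -20.68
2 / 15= 0.13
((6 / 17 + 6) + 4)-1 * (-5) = 261 / 17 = 15.35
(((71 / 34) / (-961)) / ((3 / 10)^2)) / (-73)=3550 / 10733409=0.00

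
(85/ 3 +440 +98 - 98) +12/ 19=26731/ 57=468.96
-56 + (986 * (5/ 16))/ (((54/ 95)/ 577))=135094783/ 432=312719.41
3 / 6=1 / 2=0.50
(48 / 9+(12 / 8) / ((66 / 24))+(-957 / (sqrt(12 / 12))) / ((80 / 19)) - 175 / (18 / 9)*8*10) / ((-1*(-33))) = -218.83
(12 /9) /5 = 4 /15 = 0.27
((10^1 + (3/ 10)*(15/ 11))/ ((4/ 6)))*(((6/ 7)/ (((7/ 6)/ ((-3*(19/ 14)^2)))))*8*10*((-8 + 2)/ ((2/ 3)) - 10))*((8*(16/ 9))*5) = 180945907200/ 26411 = 6851156.99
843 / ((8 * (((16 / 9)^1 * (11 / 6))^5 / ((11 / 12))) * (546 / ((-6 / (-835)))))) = 4032042867 / 1166537009397760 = 0.00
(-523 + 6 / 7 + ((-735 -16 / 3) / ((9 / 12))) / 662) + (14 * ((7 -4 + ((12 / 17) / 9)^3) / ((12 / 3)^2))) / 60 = -77244810572357 / 147529136160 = -523.59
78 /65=6 /5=1.20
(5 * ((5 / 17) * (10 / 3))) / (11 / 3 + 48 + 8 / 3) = 0.09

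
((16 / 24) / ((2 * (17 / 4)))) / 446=2 / 11373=0.00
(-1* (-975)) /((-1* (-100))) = 39 /4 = 9.75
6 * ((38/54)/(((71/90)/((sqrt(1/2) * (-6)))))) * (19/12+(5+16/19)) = -8465 * sqrt(2)/71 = -168.61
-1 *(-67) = 67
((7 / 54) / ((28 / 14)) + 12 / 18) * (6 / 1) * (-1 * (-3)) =13.17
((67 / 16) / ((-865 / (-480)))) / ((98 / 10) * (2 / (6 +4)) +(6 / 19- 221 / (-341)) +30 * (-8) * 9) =-485925 / 451081238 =-0.00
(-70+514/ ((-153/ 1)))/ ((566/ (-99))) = 61732/ 4811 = 12.83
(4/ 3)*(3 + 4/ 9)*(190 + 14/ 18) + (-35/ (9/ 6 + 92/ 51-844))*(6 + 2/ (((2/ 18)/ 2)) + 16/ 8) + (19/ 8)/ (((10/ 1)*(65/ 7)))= 95138041996169/ 108354963600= 878.02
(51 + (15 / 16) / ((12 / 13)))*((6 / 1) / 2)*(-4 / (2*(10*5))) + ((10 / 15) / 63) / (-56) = -13213201 / 2116800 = -6.24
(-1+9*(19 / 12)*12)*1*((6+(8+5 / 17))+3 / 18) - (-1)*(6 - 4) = 7381 / 3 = 2460.33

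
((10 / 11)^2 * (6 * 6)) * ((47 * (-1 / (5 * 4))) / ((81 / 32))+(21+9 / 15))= 669760 / 1089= 615.02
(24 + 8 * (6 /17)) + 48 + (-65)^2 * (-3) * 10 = -2153478 /17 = -126675.18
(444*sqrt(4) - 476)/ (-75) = -412/ 75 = -5.49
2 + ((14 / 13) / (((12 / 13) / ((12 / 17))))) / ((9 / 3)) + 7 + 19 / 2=1915 / 102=18.77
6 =6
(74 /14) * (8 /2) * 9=190.29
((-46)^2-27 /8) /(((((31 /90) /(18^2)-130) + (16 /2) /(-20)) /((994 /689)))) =-61234520130 /2619876337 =-23.37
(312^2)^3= 922417564483584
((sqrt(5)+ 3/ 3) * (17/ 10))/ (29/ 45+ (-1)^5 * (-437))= 153/ 39388+ 153 * sqrt(5)/ 39388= 0.01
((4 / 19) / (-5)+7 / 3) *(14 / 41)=0.78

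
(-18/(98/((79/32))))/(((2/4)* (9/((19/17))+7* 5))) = -13509/641312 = -0.02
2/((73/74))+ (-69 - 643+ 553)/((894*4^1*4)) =701795/348064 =2.02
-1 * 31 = -31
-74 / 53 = -1.40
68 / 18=34 / 9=3.78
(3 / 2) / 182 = 0.01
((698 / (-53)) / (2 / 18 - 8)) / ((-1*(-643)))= 6282 / 2419609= 0.00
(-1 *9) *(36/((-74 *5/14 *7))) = 324/185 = 1.75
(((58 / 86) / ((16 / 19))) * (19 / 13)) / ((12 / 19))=1.85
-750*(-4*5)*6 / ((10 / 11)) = 99000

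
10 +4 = 14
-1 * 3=-3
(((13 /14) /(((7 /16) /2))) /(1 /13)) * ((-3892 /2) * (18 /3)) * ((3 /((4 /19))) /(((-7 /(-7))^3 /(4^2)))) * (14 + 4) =-18510156288 /7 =-2644308041.14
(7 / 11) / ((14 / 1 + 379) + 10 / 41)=287 / 177353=0.00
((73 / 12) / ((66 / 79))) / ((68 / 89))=513263 / 53856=9.53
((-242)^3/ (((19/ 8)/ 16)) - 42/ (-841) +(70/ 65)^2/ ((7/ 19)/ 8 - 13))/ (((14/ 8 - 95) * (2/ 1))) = 1015346976663819108/ 1983311131087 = 511945.38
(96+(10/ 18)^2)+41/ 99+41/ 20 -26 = 72.77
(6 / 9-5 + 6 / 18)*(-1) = 4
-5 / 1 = -5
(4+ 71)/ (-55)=-15/ 11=-1.36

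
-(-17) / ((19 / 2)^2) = 0.19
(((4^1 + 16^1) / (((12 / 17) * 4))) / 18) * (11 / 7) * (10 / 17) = 275 / 756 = 0.36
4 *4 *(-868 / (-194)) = 6944 / 97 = 71.59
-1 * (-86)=86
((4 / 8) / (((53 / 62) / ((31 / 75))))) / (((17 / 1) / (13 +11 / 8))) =22103 / 108120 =0.20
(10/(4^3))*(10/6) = 25/96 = 0.26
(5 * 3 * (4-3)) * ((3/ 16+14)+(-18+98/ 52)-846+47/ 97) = -256470255/ 20176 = -12711.65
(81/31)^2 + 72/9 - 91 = -73202/961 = -76.17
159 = 159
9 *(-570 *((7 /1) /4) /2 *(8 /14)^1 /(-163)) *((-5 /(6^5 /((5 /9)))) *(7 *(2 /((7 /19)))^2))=-857375 /739368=-1.16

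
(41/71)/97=41/6887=0.01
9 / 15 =3 / 5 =0.60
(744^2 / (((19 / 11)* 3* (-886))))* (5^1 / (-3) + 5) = -3382720 / 8417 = -401.89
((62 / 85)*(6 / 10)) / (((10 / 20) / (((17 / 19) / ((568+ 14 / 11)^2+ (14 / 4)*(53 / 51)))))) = 0.00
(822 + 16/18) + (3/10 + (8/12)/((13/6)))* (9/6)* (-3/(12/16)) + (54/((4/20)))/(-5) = 447667/585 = 765.24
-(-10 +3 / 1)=7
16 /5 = 3.20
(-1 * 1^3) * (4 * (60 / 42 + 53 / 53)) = -68 / 7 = -9.71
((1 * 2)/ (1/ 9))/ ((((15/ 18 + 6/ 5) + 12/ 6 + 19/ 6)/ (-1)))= -5/ 2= -2.50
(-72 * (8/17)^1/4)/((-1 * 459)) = 16/867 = 0.02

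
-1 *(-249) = 249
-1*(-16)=16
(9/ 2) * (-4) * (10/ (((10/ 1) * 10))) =-9/ 5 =-1.80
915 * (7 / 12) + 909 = 5771 / 4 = 1442.75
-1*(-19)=19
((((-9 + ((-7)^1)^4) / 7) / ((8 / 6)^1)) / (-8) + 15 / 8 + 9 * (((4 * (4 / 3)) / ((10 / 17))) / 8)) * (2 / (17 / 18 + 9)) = -50301 / 12530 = -4.01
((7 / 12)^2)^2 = 2401 / 20736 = 0.12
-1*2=-2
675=675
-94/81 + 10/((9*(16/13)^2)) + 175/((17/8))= 14439941/176256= 81.93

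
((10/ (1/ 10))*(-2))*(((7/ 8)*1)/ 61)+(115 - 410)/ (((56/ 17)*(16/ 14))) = -317115/ 3904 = -81.23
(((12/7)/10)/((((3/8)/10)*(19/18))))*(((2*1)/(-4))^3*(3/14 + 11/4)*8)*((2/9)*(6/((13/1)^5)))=-15936/345673783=-0.00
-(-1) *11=11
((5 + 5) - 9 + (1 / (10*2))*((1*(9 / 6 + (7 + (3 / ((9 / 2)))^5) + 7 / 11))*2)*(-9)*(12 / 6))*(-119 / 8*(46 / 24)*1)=127481249 / 285120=447.11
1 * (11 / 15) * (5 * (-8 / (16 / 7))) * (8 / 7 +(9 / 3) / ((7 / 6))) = -143 / 3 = -47.67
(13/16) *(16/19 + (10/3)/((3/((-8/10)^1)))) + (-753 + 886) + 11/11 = 45815/342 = 133.96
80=80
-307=-307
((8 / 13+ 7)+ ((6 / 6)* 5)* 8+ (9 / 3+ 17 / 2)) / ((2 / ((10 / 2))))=7685 / 52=147.79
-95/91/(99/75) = -2375/3003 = -0.79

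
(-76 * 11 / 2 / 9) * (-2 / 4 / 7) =209 / 63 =3.32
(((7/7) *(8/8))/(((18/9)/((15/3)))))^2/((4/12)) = 75/4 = 18.75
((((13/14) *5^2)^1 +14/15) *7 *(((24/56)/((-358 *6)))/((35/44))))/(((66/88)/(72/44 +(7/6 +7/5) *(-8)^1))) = 31622756/29602125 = 1.07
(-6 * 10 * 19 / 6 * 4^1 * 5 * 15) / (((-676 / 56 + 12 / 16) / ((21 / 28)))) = 1197000 / 317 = 3776.03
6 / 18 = 1 / 3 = 0.33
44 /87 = 0.51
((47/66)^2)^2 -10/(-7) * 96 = 18249904327/132823152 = 137.40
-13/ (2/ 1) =-13/ 2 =-6.50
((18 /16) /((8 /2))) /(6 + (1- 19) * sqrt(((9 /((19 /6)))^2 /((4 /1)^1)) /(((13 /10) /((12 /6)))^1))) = -4617 * sqrt(65) /4048864- 14079 /8097728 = -0.01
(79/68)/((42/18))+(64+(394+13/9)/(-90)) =11586863/192780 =60.10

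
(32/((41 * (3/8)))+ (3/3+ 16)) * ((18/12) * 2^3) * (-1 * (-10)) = 2289.76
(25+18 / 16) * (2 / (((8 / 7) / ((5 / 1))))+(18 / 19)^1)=8107 / 32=253.34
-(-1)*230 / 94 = 115 / 47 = 2.45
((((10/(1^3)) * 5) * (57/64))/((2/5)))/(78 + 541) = 7125/39616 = 0.18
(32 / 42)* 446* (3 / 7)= 7136 / 49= 145.63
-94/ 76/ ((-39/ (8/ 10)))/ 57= 94/ 211185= 0.00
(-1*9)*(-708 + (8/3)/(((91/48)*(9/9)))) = 578700/91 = 6359.34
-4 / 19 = -0.21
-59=-59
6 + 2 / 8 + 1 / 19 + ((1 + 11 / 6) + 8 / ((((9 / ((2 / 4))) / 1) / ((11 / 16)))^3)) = 518342345 / 56733696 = 9.14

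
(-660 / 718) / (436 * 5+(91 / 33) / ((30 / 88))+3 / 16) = -237600 / 565625681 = -0.00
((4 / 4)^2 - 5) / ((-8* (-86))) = -1 / 172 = -0.01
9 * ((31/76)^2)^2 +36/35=1491947451/1167676160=1.28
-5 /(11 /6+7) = -30 /53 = -0.57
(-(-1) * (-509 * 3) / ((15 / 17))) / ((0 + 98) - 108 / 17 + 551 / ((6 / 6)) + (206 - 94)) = -147101 / 64145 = -2.29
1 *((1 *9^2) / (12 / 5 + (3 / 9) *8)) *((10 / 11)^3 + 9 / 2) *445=7558095825 / 202312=37358.61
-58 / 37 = -1.57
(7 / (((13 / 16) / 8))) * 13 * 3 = 2688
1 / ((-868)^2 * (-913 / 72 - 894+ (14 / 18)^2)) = -81 / 55295388386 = -0.00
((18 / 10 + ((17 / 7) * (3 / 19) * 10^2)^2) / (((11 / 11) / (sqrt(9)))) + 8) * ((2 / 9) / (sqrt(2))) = 391335163 * sqrt(2) / 796005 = 695.26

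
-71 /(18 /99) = -781 /2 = -390.50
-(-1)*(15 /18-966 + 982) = 101 /6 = 16.83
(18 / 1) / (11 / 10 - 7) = -180 / 59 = -3.05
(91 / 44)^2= 8281 / 1936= 4.28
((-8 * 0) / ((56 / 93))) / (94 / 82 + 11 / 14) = 0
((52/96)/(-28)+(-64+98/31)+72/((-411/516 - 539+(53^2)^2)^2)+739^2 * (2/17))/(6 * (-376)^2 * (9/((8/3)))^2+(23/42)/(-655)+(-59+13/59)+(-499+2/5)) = 59920061371230034773978838040755/9019102112379939450261960665945616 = 0.01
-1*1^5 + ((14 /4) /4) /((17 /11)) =-59 /136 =-0.43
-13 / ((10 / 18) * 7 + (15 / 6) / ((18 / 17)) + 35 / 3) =-156 / 215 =-0.73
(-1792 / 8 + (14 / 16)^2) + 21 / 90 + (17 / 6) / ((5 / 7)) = -70091 / 320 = -219.03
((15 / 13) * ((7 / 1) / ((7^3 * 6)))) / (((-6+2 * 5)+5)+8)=5 / 21658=0.00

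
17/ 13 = 1.31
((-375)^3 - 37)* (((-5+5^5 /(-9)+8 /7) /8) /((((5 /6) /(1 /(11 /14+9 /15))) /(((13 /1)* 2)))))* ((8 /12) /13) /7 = 2332759449232 /6111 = 381731214.08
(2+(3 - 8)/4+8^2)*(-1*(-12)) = 777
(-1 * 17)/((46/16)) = -136/23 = -5.91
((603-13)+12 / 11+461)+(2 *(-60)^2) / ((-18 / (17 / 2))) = -25827 / 11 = -2347.91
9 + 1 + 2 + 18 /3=18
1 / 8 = 0.12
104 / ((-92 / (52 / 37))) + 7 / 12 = -10267 / 10212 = -1.01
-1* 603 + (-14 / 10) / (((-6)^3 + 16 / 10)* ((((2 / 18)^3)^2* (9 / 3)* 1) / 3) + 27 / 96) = -14519009007 / 23880541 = -607.98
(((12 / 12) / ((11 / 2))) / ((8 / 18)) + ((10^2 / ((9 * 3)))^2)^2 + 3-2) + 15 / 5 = 2251549777 / 11691702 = 192.58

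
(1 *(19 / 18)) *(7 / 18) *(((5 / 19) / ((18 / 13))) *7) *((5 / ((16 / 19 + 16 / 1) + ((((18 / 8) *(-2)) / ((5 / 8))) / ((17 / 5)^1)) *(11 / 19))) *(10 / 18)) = 1978375 / 20365344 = 0.10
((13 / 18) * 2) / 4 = 13 / 36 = 0.36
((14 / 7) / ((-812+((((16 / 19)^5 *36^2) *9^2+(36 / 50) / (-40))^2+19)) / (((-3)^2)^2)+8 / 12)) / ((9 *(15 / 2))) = 3678639754680600000 / 3029140112005903924461315881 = 0.00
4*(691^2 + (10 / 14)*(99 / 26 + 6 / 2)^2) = 2259596737 / 1183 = 1910056.41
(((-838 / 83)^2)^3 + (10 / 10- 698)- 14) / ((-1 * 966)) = -346076811319877425 / 315824400674454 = -1095.79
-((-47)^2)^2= -4879681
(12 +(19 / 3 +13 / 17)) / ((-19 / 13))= -12662 / 969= -13.07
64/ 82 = 32/ 41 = 0.78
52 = 52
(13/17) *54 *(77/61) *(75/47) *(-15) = -60810750/48739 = -1247.68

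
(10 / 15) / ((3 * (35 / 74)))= 148 / 315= 0.47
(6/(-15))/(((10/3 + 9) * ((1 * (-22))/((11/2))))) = 3/370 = 0.01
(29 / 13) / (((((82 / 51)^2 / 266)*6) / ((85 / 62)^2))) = 24160537275 / 336011728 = 71.90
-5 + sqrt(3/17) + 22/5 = -3/5 + sqrt(51)/17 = -0.18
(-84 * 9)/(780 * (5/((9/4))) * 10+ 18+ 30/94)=-106596/2446583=-0.04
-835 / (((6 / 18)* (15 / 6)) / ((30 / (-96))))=2505 / 8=313.12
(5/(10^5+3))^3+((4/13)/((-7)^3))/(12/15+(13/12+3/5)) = -240021600564957605/664450796983873638557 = -0.00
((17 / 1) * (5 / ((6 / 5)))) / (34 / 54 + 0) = 225 / 2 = 112.50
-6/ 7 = -0.86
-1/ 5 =-0.20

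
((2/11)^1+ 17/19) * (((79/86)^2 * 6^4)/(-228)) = -37914075/7342379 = -5.16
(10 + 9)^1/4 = 19/4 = 4.75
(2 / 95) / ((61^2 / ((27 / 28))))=27 / 4948930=0.00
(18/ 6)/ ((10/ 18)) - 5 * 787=-19648/ 5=-3929.60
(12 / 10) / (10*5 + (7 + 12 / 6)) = 6 / 295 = 0.02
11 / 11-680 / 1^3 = -679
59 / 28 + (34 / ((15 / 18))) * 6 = 34567 / 140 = 246.91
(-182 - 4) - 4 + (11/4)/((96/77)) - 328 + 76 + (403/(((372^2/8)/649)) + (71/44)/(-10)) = -834445019/1964160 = -424.84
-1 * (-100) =100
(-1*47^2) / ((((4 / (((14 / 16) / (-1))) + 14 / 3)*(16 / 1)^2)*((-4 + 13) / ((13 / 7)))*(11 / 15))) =-143585 / 5632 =-25.49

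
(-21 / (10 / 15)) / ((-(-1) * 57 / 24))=-252 / 19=-13.26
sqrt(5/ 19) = sqrt(95)/ 19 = 0.51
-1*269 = -269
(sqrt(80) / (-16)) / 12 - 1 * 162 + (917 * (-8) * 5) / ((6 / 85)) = -1559386 / 3 - sqrt(5) / 48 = -519795.38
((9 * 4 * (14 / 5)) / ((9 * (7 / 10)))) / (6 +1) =16 / 7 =2.29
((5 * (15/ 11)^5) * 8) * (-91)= -17163.04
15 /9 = 5 /3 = 1.67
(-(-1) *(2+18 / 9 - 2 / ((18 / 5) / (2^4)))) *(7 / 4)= -77 / 9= -8.56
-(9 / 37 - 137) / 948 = 1265 / 8769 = 0.14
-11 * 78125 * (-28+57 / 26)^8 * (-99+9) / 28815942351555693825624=0.00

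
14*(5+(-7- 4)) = -84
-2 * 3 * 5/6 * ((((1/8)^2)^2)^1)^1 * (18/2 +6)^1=-0.02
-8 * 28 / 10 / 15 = -112 / 75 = -1.49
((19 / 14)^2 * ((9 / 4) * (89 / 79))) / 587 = 289161 / 36356432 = 0.01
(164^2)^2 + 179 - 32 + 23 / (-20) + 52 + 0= 14467900277 / 20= 723395013.85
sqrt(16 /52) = 2 * sqrt(13) /13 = 0.55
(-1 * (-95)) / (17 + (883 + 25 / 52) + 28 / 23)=113620 / 1078431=0.11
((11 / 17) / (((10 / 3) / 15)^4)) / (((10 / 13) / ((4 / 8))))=172.47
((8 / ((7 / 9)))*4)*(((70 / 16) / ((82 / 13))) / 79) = 1170 / 3239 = 0.36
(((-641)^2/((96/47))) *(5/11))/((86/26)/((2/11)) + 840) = 106.55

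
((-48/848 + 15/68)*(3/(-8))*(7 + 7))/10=-0.09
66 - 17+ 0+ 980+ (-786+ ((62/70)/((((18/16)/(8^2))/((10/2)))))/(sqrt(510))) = 7936 * sqrt(510)/16065+ 243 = 254.16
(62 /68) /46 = 31 /1564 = 0.02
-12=-12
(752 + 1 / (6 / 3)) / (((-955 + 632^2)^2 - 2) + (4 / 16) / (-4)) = 12040 / 2540440703343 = 0.00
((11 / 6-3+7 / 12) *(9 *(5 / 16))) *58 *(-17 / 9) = 17255 / 96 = 179.74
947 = 947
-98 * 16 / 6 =-784 / 3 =-261.33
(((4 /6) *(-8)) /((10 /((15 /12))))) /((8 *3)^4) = -1 /497664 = -0.00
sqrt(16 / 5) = 4 * sqrt(5) / 5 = 1.79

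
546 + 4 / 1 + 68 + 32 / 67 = 41438 / 67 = 618.48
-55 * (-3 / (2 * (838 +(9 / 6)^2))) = 330 / 3361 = 0.10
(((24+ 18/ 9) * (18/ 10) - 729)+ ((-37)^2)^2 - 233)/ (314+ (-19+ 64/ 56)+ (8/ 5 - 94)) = 65563603/ 7131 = 9194.17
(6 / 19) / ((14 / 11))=33 / 133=0.25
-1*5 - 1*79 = -84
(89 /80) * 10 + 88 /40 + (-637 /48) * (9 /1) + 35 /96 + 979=419161 /480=873.25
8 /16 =1 /2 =0.50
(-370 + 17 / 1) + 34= -319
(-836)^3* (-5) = 2921385280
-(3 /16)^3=-27 /4096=-0.01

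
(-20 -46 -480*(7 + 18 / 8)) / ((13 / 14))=-63084 / 13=-4852.62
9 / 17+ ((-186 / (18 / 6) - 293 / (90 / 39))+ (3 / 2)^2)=-189911 / 1020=-186.19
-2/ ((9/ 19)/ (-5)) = 190/ 9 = 21.11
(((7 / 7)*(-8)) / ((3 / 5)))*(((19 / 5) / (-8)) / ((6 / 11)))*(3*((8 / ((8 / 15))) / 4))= 1045 / 8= 130.62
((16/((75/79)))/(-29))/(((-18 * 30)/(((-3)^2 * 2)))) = 0.02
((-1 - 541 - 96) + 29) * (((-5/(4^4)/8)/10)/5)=0.03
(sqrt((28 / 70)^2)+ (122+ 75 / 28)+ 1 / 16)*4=70079 / 140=500.56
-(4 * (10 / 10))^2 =-16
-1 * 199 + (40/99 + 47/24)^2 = -121324895/627264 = -193.42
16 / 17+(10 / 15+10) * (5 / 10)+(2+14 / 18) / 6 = 6185 / 918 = 6.74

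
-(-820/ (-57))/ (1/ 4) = -3280/ 57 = -57.54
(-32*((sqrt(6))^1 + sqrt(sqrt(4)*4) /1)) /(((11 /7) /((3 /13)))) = -1344*sqrt(2) /143-672*sqrt(6) /143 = -24.80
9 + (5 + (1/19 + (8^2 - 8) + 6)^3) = 1638954365/6859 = 238949.46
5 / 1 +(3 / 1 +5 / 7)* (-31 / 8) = -263 / 28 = -9.39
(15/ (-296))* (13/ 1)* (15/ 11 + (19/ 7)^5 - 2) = -661036350/ 6840449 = -96.64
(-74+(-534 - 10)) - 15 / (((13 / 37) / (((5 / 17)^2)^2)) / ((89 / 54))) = -618.53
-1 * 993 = -993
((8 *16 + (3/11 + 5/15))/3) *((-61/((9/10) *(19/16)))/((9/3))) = -41421440/50787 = -815.59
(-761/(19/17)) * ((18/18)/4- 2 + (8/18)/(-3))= 2652085/2052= 1292.44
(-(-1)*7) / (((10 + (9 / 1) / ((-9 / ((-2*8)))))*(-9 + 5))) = -7 / 104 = -0.07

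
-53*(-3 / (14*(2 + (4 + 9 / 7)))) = 53 / 34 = 1.56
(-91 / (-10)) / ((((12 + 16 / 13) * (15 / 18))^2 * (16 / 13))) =0.06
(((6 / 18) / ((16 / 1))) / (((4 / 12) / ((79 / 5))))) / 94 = 79 / 7520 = 0.01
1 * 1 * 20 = 20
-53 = -53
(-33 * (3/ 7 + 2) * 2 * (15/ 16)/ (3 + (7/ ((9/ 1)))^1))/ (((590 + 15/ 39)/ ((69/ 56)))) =-799227/ 9627520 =-0.08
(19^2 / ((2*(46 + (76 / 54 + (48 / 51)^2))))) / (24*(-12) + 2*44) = -2816883 / 150732800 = -0.02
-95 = -95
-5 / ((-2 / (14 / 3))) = 35 / 3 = 11.67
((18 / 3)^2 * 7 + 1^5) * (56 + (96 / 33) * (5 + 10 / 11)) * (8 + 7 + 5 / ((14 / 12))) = 357115.32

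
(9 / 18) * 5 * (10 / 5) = 5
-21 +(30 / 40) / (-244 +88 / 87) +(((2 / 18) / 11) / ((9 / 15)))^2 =-156658922389 / 7458953040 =-21.00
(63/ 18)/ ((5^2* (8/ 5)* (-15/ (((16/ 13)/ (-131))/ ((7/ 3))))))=0.00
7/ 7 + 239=240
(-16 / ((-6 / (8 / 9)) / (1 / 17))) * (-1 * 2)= -128 / 459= -0.28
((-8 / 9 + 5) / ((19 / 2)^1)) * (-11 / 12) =-407 / 1026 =-0.40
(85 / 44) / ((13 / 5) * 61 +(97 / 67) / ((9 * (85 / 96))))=290445 / 23872508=0.01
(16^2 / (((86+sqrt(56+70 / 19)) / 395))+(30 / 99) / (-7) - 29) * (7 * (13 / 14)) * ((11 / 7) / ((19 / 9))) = 145208625783 / 25954418 - 58563648 * sqrt(266) / 1853887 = 5079.54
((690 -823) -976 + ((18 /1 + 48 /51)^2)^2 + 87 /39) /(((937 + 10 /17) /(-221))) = -138553133980 /4606371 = -30078.59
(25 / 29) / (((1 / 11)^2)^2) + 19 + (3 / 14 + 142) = 5189803 / 406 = 12782.77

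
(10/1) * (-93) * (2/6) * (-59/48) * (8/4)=762.08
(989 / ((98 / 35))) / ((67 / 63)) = 44505 / 134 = 332.13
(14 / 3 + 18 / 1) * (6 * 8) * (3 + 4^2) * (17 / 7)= 50203.43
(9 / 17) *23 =207 / 17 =12.18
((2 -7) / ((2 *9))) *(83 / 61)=-415 / 1098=-0.38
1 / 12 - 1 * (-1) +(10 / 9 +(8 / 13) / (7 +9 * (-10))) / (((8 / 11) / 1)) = 50515 / 19422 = 2.60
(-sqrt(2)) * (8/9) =-8 * sqrt(2)/9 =-1.26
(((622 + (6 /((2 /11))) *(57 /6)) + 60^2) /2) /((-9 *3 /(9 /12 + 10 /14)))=-371911 /3024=-122.99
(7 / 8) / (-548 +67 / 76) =-133 / 83162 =-0.00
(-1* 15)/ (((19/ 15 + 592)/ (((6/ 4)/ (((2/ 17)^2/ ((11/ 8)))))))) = -195075/ 51776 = -3.77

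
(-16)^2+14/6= 775/3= 258.33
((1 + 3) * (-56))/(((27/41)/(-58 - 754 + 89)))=2213344/9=245927.11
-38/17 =-2.24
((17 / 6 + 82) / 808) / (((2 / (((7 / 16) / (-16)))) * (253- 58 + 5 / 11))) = -39193 / 5336678400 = -0.00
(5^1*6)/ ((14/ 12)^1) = 180/ 7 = 25.71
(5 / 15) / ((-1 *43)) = -1 / 129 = -0.01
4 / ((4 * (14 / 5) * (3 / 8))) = 20 / 21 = 0.95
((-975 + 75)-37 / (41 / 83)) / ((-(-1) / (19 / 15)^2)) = -14429531 / 9225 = -1564.18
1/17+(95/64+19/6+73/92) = 413147/75072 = 5.50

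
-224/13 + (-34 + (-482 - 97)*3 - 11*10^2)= -37547/13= -2888.23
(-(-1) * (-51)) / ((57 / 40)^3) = -1088000 / 61731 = -17.62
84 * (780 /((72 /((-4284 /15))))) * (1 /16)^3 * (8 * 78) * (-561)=710783073 /32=22211971.03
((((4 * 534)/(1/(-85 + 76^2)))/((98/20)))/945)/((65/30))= 771808/637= 1211.63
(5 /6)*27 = 22.50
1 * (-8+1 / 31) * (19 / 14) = -4693 / 434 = -10.81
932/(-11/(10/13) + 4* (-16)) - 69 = -80.90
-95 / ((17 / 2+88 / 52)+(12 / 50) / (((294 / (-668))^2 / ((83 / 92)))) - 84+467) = -10230060750 / 42461223599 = -0.24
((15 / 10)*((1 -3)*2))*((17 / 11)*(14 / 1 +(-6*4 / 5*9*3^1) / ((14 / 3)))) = 49164 / 385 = 127.70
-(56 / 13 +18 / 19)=-1298 / 247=-5.26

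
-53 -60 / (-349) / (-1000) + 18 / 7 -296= -42316271 / 122150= -346.43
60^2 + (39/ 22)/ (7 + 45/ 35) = 4593873/ 1276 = 3600.21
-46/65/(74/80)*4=-1472/481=-3.06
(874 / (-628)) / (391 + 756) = -437 / 360158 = -0.00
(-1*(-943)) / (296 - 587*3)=-943 / 1465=-0.64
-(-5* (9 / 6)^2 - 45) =225 / 4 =56.25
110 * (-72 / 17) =-7920 / 17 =-465.88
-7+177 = 170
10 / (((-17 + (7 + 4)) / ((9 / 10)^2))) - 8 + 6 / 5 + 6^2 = 27.85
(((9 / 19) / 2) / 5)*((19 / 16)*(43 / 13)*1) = 0.19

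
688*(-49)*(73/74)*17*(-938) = 19621361648/37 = 530307071.57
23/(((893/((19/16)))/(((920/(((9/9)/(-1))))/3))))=-2645/282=-9.38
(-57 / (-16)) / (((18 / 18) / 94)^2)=125913 / 4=31478.25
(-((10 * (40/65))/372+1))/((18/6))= -1229/3627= -0.34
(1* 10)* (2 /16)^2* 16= 5 /2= 2.50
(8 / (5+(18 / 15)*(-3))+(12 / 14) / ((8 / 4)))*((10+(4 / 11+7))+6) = 11051 / 77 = 143.52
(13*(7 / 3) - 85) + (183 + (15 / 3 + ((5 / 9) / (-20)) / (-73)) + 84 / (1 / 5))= 1454161 / 2628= 553.33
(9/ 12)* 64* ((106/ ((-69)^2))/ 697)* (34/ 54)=1696/ 1756809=0.00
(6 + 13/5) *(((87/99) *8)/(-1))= -9976/165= -60.46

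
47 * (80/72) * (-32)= -15040/9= -1671.11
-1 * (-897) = 897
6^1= 6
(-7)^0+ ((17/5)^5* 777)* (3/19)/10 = 3310280417/593750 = 5575.21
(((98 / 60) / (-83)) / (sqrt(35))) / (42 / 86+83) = -301 * sqrt(35) / 44695500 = -0.00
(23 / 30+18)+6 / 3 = 623 / 30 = 20.77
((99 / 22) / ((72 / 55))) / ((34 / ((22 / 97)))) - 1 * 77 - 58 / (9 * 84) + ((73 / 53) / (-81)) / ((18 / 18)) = -61106779649 / 792865584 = -77.07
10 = 10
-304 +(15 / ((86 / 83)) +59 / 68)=-844029 / 2924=-288.66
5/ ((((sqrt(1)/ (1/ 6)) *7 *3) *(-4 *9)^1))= -5/ 4536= -0.00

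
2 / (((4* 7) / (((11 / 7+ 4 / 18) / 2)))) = 113 / 1764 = 0.06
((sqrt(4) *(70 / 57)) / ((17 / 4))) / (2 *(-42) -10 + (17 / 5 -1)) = -1400 / 221901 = -0.01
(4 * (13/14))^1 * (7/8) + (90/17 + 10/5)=717/68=10.54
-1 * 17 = -17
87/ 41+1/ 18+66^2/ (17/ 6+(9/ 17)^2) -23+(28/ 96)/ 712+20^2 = 1778.20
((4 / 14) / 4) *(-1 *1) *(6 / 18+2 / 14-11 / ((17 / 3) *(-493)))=-0.03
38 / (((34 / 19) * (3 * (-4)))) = -361 / 204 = -1.77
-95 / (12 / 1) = -95 / 12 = -7.92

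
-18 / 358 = -9 / 179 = -0.05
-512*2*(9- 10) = 1024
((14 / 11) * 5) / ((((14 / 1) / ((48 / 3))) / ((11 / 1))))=80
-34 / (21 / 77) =-374 / 3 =-124.67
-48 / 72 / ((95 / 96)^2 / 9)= -55296 / 9025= -6.13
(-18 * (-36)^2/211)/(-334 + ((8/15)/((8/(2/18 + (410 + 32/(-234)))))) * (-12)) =2274480/13618573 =0.17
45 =45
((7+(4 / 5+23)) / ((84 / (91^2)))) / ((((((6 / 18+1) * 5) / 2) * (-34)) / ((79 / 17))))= -7196189 / 57800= -124.50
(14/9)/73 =0.02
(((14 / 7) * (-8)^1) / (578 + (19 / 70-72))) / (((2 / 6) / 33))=-36960 / 11813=-3.13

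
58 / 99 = 0.59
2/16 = 1/8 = 0.12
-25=-25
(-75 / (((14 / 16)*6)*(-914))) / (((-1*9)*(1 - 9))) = 25 / 115164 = 0.00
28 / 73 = 0.38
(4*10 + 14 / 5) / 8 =5.35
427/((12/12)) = 427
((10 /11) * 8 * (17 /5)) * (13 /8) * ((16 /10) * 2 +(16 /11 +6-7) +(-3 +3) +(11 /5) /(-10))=417469 /3025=138.01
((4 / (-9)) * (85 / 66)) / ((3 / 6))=-340 / 297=-1.14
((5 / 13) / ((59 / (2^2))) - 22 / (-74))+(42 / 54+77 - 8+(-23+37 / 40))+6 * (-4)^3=-3432456673 / 10216440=-335.97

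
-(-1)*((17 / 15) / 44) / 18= 17 / 11880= 0.00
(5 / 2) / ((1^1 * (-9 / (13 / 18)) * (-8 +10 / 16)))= 130 / 4779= 0.03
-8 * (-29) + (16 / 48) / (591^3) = 143671849417 / 619275213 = 232.00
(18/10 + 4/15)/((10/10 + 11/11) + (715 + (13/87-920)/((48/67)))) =-43152/11838085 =-0.00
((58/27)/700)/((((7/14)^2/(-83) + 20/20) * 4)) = 0.00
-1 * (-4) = 4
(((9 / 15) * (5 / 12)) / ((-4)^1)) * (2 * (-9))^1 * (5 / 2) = 45 / 16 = 2.81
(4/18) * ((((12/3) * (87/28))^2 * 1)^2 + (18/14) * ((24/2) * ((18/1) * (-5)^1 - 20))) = 11825538/2401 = 4925.26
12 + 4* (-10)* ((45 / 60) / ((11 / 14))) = -26.18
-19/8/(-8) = 19/64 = 0.30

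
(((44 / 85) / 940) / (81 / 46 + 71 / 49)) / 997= 24794 / 144085567625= 0.00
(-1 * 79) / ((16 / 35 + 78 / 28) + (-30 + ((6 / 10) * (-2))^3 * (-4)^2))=138250 / 95209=1.45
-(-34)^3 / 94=418.13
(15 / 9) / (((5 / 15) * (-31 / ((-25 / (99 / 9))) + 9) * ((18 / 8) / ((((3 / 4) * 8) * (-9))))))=-1500 / 283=-5.30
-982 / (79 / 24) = -23568 / 79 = -298.33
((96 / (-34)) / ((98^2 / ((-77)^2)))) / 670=-726 / 279055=-0.00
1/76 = 0.01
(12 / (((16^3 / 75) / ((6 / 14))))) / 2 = 675 / 14336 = 0.05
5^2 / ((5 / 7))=35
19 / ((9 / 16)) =304 / 9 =33.78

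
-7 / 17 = -0.41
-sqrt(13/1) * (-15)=15 * sqrt(13)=54.08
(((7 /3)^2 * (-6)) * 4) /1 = -392 /3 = -130.67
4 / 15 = 0.27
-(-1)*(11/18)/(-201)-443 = -1602785/3618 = -443.00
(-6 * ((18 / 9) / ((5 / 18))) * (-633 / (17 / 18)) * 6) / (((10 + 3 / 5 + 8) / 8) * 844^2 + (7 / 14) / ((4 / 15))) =39377664 / 375401497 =0.10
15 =15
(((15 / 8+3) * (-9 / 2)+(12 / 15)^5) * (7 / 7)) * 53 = -57266023 / 50000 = -1145.32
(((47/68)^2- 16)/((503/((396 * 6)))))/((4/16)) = -42634350/145367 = -293.29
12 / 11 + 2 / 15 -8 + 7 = 37 / 165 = 0.22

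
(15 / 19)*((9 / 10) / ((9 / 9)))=27 / 38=0.71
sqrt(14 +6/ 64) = sqrt(902)/ 8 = 3.75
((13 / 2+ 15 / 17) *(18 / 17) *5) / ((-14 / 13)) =-146835 / 4046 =-36.29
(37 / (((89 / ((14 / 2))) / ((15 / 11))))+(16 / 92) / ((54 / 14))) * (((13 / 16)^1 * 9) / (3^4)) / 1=31719961 / 87546096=0.36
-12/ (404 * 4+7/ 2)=-24/ 3239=-0.01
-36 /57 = -12 /19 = -0.63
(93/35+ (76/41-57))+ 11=-59537/1435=-41.49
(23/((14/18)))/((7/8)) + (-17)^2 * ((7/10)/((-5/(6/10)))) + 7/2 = 79747/6125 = 13.02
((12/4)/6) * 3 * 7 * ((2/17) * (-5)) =-105/17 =-6.18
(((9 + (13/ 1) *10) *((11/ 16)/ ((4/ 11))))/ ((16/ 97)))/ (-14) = -1631443/ 14336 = -113.80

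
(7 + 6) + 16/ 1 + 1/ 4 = 117/ 4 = 29.25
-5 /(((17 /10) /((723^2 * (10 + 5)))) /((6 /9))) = -261364500 /17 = -15374382.35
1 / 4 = 0.25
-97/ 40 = -2.42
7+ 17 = 24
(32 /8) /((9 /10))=40 /9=4.44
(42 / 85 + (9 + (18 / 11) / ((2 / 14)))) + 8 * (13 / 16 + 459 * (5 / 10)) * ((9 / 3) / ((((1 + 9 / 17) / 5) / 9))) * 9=71167304649 / 48620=1463745.47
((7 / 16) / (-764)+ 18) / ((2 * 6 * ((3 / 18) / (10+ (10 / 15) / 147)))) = 242687575 / 2695392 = 90.04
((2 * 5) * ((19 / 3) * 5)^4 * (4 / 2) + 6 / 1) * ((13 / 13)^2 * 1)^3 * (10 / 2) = 8145064930 / 81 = 100556357.16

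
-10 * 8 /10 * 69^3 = -2628072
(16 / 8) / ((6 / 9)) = 3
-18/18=-1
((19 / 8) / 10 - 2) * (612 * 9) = -194157 / 20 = -9707.85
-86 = -86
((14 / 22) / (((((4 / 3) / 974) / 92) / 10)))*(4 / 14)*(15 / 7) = 20161800 / 77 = 261841.56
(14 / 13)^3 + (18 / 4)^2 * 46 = 4098499 / 4394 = 932.75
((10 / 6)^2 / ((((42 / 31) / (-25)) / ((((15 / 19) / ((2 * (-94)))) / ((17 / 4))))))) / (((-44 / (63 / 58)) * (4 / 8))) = -96875 / 38741912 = -0.00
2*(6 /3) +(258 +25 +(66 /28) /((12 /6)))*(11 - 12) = -7845 /28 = -280.18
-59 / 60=-0.98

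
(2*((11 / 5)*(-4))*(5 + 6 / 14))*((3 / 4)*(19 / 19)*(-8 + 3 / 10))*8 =110352 / 25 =4414.08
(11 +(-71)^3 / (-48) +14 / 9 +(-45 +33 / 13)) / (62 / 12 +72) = 96.24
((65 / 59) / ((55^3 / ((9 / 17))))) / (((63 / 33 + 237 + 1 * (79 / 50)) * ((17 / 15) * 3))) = 1170 / 272893564999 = 0.00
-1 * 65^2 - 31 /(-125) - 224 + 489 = -494969 /125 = -3959.75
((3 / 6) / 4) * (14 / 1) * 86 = 301 / 2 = 150.50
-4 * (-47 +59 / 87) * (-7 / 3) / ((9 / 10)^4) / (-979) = 1128400000 / 1676460159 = 0.67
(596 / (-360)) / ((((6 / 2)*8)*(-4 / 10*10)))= 149 / 8640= 0.02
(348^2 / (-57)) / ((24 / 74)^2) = -1151329 / 57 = -20198.75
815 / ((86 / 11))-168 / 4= 62.24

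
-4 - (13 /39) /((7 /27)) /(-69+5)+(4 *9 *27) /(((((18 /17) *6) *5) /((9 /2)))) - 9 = 279373 /2240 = 124.72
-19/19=-1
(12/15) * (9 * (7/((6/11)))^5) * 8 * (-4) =-10827136628/135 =-80201012.06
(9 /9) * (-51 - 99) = -150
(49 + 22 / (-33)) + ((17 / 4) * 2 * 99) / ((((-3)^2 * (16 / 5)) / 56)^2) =232555 / 72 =3229.93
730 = 730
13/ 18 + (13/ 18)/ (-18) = 221/ 324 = 0.68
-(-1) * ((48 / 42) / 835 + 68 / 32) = 99429 / 46760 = 2.13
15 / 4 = 3.75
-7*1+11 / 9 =-52 / 9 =-5.78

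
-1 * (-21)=21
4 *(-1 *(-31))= 124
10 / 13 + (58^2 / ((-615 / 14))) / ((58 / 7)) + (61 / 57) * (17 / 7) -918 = -327462537 / 354445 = -923.87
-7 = -7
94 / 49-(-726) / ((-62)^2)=198455 / 94178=2.11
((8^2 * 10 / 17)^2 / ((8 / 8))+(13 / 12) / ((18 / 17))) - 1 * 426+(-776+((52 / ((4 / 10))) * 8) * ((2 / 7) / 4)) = 126987227 / 436968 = 290.61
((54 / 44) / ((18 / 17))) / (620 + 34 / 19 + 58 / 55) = 4845 / 2603488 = 0.00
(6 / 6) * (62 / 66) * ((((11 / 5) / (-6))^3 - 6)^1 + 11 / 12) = -4296011 / 891000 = -4.82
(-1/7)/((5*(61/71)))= -71/2135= -0.03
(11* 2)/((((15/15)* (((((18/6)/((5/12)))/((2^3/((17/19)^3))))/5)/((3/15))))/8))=12071840/44217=273.01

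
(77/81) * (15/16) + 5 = 2545/432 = 5.89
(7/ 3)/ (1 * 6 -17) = -7/ 33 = -0.21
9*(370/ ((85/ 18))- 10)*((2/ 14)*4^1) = 5976/ 17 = 351.53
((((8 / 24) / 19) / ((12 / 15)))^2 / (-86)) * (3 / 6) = -0.00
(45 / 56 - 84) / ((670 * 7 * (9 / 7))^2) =-1553 / 678736800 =-0.00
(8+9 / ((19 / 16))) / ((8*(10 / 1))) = 37 / 190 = 0.19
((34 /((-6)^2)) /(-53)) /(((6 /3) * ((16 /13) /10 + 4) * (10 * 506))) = -221 /517480128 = -0.00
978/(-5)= -978/5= -195.60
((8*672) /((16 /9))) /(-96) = -63 /2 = -31.50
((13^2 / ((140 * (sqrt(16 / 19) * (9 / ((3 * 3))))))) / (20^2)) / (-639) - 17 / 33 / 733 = -17 / 24189 - 169 * sqrt(19) / 143136000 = -0.00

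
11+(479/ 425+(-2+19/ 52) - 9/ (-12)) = 124229/ 11050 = 11.24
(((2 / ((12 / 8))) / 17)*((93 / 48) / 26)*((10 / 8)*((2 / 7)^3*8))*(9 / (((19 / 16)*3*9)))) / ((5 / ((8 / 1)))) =7936 / 12962313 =0.00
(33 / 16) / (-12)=-11 / 64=-0.17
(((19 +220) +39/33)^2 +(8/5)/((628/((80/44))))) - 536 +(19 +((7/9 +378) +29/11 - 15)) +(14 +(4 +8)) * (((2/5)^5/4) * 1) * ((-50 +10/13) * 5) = 1229303148296/21371625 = 57520.34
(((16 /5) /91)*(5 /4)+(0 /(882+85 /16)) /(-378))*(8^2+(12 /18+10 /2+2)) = 860 /273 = 3.15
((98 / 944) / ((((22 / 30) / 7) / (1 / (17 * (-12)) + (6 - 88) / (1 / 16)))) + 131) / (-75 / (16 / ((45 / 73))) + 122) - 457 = -466.82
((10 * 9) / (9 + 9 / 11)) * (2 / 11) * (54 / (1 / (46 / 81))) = 460 / 9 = 51.11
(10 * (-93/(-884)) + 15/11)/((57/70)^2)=3197250/877591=3.64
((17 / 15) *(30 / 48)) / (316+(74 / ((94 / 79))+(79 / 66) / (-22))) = 96679 / 51611174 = 0.00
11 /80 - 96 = -7669 /80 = -95.86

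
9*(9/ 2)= 81/ 2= 40.50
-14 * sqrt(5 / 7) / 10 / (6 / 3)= -sqrt(35) / 10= -0.59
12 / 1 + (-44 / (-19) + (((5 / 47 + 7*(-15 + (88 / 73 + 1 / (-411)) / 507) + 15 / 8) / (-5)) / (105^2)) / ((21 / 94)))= 3834008639086001 / 267660402363900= 14.32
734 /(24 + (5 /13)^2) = 30.40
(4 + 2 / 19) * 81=6318 / 19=332.53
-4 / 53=-0.08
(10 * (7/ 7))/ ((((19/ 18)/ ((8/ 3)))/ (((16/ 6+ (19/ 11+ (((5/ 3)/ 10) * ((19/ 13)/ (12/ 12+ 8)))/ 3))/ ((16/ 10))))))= 5099950/ 73359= 69.52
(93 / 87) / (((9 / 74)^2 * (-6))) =-84878 / 7047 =-12.04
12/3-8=-4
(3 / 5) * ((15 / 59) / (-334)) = -9 / 19706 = -0.00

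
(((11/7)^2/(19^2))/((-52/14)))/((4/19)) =-121/13832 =-0.01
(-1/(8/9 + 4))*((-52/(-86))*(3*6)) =-1053/473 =-2.23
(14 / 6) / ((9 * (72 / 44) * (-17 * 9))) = -77 / 74358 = -0.00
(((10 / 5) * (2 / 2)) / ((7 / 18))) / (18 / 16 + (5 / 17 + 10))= 4896 / 10871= 0.45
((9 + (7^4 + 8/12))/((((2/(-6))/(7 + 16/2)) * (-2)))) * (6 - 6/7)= 1952640/7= 278948.57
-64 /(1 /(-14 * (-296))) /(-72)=33152 /9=3683.56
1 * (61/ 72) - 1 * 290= -289.15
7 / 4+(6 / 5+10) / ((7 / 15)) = 103 / 4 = 25.75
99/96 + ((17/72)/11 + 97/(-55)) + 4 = 52099/15840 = 3.29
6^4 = 1296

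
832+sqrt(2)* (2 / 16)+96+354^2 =sqrt(2) / 8+126244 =126244.18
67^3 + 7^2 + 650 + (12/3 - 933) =300533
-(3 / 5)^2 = -9 / 25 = -0.36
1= 1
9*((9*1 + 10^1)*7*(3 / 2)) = 3591 / 2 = 1795.50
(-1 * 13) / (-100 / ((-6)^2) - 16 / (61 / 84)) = 7137 / 13621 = 0.52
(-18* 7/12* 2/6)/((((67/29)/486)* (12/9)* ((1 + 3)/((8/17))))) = -147987/2278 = -64.96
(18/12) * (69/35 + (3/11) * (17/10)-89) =-39993/308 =-129.85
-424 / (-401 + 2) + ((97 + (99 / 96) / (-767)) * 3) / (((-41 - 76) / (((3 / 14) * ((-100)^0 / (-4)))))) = 1217994119 / 1018477824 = 1.20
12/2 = 6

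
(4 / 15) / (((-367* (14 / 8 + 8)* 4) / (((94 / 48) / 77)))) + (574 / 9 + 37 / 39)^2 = 16206629470277 / 3868374510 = 4189.52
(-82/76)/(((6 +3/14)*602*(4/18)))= -123/94772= -0.00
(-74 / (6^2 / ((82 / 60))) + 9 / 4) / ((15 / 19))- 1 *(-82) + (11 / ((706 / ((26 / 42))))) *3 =406909688 / 5003775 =81.32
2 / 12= 1 / 6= 0.17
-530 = -530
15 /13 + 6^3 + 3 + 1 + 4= 2927 /13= 225.15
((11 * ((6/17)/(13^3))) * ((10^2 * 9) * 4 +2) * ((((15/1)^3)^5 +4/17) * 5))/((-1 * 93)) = -2949539393193969728147380/19682923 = -149852712079093624.87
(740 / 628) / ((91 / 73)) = 13505 / 14287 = 0.95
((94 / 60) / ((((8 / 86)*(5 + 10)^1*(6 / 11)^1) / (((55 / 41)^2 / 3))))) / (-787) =-0.00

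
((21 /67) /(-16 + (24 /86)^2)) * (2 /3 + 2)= -12943 /246560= -0.05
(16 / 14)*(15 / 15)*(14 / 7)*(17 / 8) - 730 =-5076 / 7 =-725.14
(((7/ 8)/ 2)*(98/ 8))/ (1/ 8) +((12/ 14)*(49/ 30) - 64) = -789/ 40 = -19.72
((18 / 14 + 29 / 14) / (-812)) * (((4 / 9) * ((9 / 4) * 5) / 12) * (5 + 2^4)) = -235 / 6496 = -0.04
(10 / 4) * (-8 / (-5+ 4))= 20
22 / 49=0.45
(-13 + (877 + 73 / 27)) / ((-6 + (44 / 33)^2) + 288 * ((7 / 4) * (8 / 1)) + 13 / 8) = 0.22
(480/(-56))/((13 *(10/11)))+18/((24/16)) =1026/91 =11.27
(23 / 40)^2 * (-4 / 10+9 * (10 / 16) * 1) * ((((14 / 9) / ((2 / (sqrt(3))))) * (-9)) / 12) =-773927 * sqrt(3) / 768000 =-1.75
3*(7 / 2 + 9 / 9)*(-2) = -27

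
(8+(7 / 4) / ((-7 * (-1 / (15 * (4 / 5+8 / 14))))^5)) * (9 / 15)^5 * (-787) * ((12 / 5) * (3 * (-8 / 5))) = 870342559528548096 / 3152625546875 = 276069.12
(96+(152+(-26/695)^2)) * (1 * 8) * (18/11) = 17249886144/5313275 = 3246.56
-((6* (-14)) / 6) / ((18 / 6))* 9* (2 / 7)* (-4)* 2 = -96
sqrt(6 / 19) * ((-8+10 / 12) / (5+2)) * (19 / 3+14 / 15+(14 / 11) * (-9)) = 29713 * sqrt(114) / 131670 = 2.41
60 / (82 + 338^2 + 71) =60 / 114397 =0.00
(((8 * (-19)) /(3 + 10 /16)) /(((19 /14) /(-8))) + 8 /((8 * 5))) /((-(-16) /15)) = 107607 /464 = 231.91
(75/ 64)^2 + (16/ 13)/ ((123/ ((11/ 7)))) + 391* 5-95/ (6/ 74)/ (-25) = 153070529511/ 76410880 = 2003.26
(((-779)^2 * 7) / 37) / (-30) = -4247887 / 1110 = -3826.93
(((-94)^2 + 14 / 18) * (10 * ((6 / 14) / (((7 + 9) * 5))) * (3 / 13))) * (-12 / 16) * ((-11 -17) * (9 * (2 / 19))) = 2147337 / 988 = 2173.42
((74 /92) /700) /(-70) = -37 /2254000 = -0.00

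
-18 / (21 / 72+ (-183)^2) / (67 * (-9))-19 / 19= -53850733 / 53850781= -1.00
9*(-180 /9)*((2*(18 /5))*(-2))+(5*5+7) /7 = 18176 /7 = 2596.57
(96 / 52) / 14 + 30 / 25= 606 / 455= 1.33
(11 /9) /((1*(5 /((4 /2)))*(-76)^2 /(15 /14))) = 11 /121296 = 0.00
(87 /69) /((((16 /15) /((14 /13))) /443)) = 1348935 /2392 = 563.94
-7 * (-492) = 3444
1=1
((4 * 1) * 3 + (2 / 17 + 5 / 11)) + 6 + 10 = 5343 / 187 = 28.57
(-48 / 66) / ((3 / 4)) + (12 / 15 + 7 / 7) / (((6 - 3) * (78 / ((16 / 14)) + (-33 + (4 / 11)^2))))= -2692084 / 2825625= -0.95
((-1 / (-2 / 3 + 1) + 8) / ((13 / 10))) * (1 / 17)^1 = 50 / 221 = 0.23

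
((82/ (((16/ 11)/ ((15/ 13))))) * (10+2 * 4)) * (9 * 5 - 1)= 669735/ 13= 51518.08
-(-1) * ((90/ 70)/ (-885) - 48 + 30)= -37173/ 2065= -18.00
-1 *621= -621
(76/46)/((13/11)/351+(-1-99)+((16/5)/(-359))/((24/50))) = -213246/12908957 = -0.02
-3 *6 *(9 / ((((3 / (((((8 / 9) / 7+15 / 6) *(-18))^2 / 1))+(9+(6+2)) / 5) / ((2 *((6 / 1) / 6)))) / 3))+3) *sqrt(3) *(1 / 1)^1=-158270787 *sqrt(3) / 465818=-588.50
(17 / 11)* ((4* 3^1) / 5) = 204 / 55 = 3.71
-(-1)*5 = 5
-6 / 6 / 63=-1 / 63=-0.02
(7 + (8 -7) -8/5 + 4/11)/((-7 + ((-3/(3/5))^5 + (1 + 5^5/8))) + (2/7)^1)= -20832/8439475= -0.00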